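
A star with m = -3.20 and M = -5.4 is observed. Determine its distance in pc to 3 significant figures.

m − M = 5 log₁₀(d/10 pc)
-3.20 − (-5.4) = 2.20 = 5 log₁₀(d/10)
d = 10 × 10^(2.20/5) = 10 × 10^0.440 = 27.54 pc.

27.5 pc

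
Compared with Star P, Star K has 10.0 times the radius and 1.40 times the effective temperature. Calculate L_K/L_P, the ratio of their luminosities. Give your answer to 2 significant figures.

3.8×10^2

From the Stefan–Boltzmann law, L ∝ R²T⁴, so
L_K/L_P = (R_K/R_P)² (T_K/T_P)⁴ = (10.0)² × (1.40)⁴ = 100.0 × 3.842 = 384.2.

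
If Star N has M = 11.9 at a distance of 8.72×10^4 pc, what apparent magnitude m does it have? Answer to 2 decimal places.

m = M + 5 log₁₀(d/10 pc) = 11.9 + 5 log₁₀(8.72×10^4/10)
  = 11.9 + 5 × 3.941 = 11.9 + 19.70 = 31.60.

31.60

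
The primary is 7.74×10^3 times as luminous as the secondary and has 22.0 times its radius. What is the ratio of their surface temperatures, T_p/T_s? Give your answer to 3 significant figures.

2.00

L ∝ R²T⁴ gives T ∝ (L/R²)^(1/4), so
T_p/T_s = (7.74×10^3 / 22.0²)^(1/4) = (15.99)^(1/4) = 2.000.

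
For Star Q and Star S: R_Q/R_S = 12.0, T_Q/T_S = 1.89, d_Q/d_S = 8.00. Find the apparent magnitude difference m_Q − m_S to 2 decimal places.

-3.65

L_Q/L_S = (12.0)²(1.89)⁴ = 1837.
F_Q/F_S = (L_Q/L_S)/(d_Q/d_S)² = 1837/64.00 = 28.71.
m_Q − m_S = −2.5 log₁₀(28.71) = -3.65.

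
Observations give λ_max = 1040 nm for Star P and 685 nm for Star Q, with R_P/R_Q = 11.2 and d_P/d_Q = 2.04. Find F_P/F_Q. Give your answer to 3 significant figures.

5.67

Wien's law: T_P/T_Q = λ_Q/λ_P = 685/1040 = 0.6587.
L_P/L_Q = (R_P/R_Q)²(T_P/T_Q)⁴ = (11.2)²(0.6587)⁴ = 23.61.
F_P/F_Q = (L_P/L_Q)/(d_P/d_Q)² = 23.61/(2.04)² = 5.673.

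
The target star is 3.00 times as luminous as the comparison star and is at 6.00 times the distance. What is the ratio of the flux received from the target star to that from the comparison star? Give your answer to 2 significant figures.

0.083

F = L/(4πd²), so F_t/F_c = (L_t/L_c) / (d_t/d_c)²
= 3.00 / (6.00)² = 3.00 / 36.00 = 0.08333.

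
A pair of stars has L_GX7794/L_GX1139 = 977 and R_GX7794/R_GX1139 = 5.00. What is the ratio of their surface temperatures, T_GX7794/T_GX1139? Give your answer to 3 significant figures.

L ∝ R²T⁴ gives T ∝ (L/R²)^(1/4), so
T_GX7794/T_GX1139 = (977 / 5.00²)^(1/4) = (39.08)^(1/4) = 2.500.

2.50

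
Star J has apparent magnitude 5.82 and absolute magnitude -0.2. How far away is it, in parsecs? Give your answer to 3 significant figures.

m − M = 5 log₁₀(d/10 pc)
5.82 − (-0.2) = 6.02 = 5 log₁₀(d/10)
d = 10 × 10^(6.02/5) = 10 × 10^1.204 = 160.0 pc.

160 pc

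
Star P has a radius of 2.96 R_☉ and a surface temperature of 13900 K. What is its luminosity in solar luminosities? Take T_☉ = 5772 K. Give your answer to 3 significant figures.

L/L_☉ = (R/R_☉)² (T/T_☉)⁴ = (2.96)² × (13900/5772)⁴
       = 8.762 × (2.408)⁴ = 8.762 × 33.63 = 294.7.

295 solar luminosities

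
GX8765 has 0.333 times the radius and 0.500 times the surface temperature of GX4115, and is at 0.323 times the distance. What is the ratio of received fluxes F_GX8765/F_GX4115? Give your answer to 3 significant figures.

L_GX8765/L_GX4115 = (R_GX8765/R_GX4115)²(T_GX8765/T_GX4115)⁴ = (0.333)² × (0.500)⁴ = 0.006931.
F_GX8765/F_GX4115 = (L_GX8765/L_GX4115)/(d_GX8765/d_GX4115)² = 0.006931 / (0.323)² = 0.06643.

0.0664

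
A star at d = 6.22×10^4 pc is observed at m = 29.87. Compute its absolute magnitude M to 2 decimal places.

10.90

M = m − 5 log₁₀(d/10 pc) = 29.87 − 5 log₁₀(6.22×10^4/10)
  = 29.87 − 5 × 3.794 = 29.87 − 18.97 = 10.90.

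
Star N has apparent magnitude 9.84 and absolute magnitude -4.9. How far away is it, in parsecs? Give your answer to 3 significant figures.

8.87×10^3 pc

m − M = 5 log₁₀(d/10 pc)
9.84 − (-4.9) = 14.74 = 5 log₁₀(d/10)
d = 10 × 10^(14.74/5) = 10 × 10^2.948 = 8872 pc.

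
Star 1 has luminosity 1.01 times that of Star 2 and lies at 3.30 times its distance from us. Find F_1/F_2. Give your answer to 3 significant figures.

F = L/(4πd²), so F_1/F_2 = (L_1/L_2) / (d_1/d_2)²
= 1.01 / (3.30)² = 1.01 / 10.89 = 0.09275.

0.0927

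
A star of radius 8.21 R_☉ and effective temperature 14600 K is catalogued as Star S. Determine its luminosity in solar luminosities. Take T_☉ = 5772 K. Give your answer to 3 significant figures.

L/L_☉ = (R/R_☉)² (T/T_☉)⁴ = (8.21)² × (14600/5772)⁴
       = 67.40 × (2.529)⁴ = 67.40 × 40.94 = 2759.

2.76×10^3 solar luminosities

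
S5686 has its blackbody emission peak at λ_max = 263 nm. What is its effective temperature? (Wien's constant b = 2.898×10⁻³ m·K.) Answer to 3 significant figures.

1.10×10^4 K

T = b/λ_max = 2.898×10⁻³ / (263×10⁻⁹) = 1.102×10^4 K.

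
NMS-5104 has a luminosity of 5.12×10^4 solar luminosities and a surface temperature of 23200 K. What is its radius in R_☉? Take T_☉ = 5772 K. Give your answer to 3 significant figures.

R/R_☉ = √(L/L_☉) / (T/T_☉)² = √(5.12×10^4) / (4.019)²
       = 226.3 / 16.16 = 14.01.

14.0 R_☉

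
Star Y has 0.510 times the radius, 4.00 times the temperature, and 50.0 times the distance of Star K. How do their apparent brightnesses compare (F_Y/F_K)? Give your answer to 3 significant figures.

0.0266

L_Y/L_K = (R_Y/R_K)²(T_Y/T_K)⁴ = (0.510)² × (4.00)⁴ = 66.59.
F_Y/F_K = (L_Y/L_K)/(d_Y/d_K)² = 66.59 / (50.0)² = 0.02663.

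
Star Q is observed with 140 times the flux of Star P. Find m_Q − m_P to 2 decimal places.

m_Q − m_P = −2.5 log₁₀(F_Q/F_P) = −2.5 log₁₀(140) = −2.5 × (2.146) = -5.365.

-5.37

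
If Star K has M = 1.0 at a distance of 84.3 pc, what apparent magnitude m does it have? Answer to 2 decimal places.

5.63

m = M + 5 log₁₀(d/10 pc) = 1.0 + 5 log₁₀(84.3/10)
  = 1.0 + 5 × 0.926 = 1.0 + 4.63 = 5.63.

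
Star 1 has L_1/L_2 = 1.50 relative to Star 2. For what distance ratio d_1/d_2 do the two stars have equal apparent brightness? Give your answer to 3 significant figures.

Equal flux requires L_1/d_1² = L_2/d_2², so d_1/d_2 = √(L_1/L_2)
= √(1.50) = 1.225.

1.22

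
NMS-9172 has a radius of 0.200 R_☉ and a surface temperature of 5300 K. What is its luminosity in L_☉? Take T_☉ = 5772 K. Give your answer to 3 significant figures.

0.0284 L_☉

L/L_☉ = (R/R_☉)² (T/T_☉)⁴ = (0.200)² × (5300/5772)⁴
       = 0.04000 × (0.9182)⁴ = 0.04000 × 0.7109 = 0.02844.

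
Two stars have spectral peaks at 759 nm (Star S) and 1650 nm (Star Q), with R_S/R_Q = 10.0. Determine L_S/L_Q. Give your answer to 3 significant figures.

2.23×10^3

Wien's law gives T ∝ 1/λ_max, so T_S/T_Q = λ_Q/λ_S = 1650/759 = 2.174.
Then L ∝ R²T⁴ gives L_S/L_Q = (10.0)² × (2.174)⁴ = 100.0 × 22.33 = 2233.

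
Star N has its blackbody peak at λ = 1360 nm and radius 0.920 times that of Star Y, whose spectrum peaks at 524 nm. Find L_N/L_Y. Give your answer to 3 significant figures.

0.0187

Wien's law gives T ∝ 1/λ_max, so T_N/T_Y = λ_Y/λ_N = 524/1360 = 0.3853.
Then L ∝ R²T⁴ gives L_N/L_Y = (0.920)² × (0.3853)⁴ = 0.8464 × 0.02204 = 0.01865.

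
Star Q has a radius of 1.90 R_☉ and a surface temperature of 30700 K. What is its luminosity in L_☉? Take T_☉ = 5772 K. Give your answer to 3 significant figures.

L/L_☉ = (R/R_☉)² (T/T_☉)⁴ = (1.90)² × (30700/5772)⁴
       = 3.610 × (5.319)⁴ = 3.610 × 800.3 = 2889.

2.89×10^3 L_☉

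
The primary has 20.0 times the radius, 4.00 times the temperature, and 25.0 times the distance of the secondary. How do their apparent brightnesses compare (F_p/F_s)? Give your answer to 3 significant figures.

L_p/L_s = (R_p/R_s)²(T_p/T_s)⁴ = (20.0)² × (4.00)⁴ = 1.024×10^5.
F_p/F_s = (L_p/L_s)/(d_p/d_s)² = 1.024×10^5 / (25.0)² = 163.8.

164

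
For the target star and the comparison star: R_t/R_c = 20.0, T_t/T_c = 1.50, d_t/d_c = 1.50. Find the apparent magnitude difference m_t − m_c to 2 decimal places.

-7.39

L_t/L_c = (20.0)²(1.50)⁴ = 2025.
F_t/F_c = (L_t/L_c)/(d_t/d_c)² = 2025/2.250 = 900.0.
m_t − m_c = −2.5 log₁₀(900.0) = -7.39.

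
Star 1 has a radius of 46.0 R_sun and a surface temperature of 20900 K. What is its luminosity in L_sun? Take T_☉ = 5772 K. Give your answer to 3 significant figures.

3.64×10^5 L_sun

L/L_☉ = (R/R_☉)² (T/T_☉)⁴ = (46.0)² × (20900/5772)⁴
       = 2116 × (3.621)⁴ = 2116 × 171.9 = 3.637×10^5.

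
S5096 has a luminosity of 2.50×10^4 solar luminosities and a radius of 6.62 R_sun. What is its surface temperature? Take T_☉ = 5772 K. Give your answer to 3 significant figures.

T/T_☉ = (L/L_☉)^(1/4) / (R/R_☉)^(1/2)
T = 5772 × (2.50×10^4)^(1/4) / √(6.62) = 5772 × 12.57 / 2.573 = 2.821×10^4 K.

2.82×10^4 K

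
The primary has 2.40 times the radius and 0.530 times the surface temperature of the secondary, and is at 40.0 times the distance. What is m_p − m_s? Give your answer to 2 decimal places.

L_p/L_s = (2.40)²(0.530)⁴ = 0.4545.
F_p/F_s = (L_p/L_s)/(d_p/d_s)² = 0.4545/1600 = 2.841×10^-4.
m_p − m_s = −2.5 log₁₀(2.841×10^-4) = 8.87.

8.87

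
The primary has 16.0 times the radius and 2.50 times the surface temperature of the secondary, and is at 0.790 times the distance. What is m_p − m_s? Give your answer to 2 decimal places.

L_p/L_s = (16.0)²(2.50)⁴ = 1.000×10^4.
F_p/F_s = (L_p/L_s)/(d_p/d_s)² = 1.000×10^4/0.6241 = 1.602×10^4.
m_p − m_s = −2.5 log₁₀(1.602×10^4) = -10.51.

-10.51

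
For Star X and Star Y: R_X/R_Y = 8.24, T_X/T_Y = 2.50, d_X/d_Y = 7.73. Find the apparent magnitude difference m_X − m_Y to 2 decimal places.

-4.12

L_X/L_Y = (8.24)²(2.50)⁴ = 2652.
F_X/F_Y = (L_X/L_Y)/(d_X/d_Y)² = 2652/59.75 = 44.39.
m_X − m_Y = −2.5 log₁₀(44.39) = -4.12.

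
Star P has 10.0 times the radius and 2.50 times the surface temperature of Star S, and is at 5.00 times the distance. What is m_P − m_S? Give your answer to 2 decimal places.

-5.48

L_P/L_S = (10.0)²(2.50)⁴ = 3906.
F_P/F_S = (L_P/L_S)/(d_P/d_S)² = 3906/25.00 = 156.2.
m_P − m_S = −2.5 log₁₀(156.2) = -5.48.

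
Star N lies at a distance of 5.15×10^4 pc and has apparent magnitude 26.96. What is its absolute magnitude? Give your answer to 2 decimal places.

M = m − 5 log₁₀(d/10 pc) = 26.96 − 5 log₁₀(5.15×10^4/10)
  = 26.96 − 5 × 3.712 = 26.96 − 18.56 = 8.40.

8.40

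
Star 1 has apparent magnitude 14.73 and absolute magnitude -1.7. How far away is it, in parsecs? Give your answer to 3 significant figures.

m − M = 5 log₁₀(d/10 pc)
14.73 − (-1.7) = 16.43 = 5 log₁₀(d/10)
d = 10 × 10^(16.43/5) = 10 × 10^3.286 = 1.932×10^4 pc.

1.93×10^4 pc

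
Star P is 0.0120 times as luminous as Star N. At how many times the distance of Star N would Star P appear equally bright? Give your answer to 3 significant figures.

0.110

Equal flux requires L_P/d_P² = L_N/d_N², so d_P/d_N = √(L_P/L_N)
= √(0.0120) = 0.1095.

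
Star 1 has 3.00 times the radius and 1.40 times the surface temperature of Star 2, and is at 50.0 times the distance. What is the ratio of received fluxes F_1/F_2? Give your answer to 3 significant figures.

L_1/L_2 = (R_1/R_2)²(T_1/T_2)⁴ = (3.00)² × (1.40)⁴ = 34.57.
F_1/F_2 = (L_1/L_2)/(d_1/d_2)² = 34.57 / (50.0)² = 0.01383.

0.0138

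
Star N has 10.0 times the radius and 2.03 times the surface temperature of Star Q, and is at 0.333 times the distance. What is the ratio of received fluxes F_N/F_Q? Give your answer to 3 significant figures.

1.53×10^4

L_N/L_Q = (R_N/R_Q)²(T_N/T_Q)⁴ = (10.0)² × (2.03)⁴ = 1698.
F_N/F_Q = (L_N/L_Q)/(d_N/d_Q)² = 1698 / (0.333)² = 1.531×10^4.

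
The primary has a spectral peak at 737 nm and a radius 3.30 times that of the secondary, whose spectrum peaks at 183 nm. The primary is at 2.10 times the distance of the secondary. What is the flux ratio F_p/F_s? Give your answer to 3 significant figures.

Wien's law: T_p/T_s = λ_s/λ_p = 183/737 = 0.2483.
L_p/L_s = (R_p/R_s)²(T_p/T_s)⁴ = (3.30)²(0.2483)⁴ = 0.04140.
F_p/F_s = (L_p/L_s)/(d_p/d_s)² = 0.04140/(2.10)² = 0.009387.

0.00939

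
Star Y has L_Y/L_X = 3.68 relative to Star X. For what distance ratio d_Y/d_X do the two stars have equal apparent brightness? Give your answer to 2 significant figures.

1.9

Equal flux requires L_Y/d_Y² = L_X/d_X², so d_Y/d_X = √(L_Y/L_X)
= √(3.68) = 1.918.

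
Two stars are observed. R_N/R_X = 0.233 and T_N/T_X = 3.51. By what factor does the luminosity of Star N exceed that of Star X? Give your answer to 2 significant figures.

8.2

From the Stefan–Boltzmann law, L ∝ R²T⁴, so
L_N/L_X = (R_N/R_X)² (T_N/T_X)⁴ = (0.233)² × (3.51)⁴ = 0.05429 × 151.8 = 8.240.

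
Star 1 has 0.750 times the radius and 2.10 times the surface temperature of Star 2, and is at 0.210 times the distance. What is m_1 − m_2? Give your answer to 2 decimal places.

-5.99

L_1/L_2 = (0.750)²(2.10)⁴ = 10.94.
F_1/F_2 = (L_1/L_2)/(d_1/d_2)² = 10.94/0.04410 = 248.1.
m_1 − m_2 = −2.5 log₁₀(248.1) = -5.99.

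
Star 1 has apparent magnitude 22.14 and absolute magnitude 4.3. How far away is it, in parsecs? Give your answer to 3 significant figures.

3.70×10^4 pc

m − M = 5 log₁₀(d/10 pc)
22.14 − (4.3) = 17.84 = 5 log₁₀(d/10)
d = 10 × 10^(17.84/5) = 10 × 10^3.568 = 3.698×10^4 pc.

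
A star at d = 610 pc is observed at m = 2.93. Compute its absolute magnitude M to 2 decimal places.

-6.00

M = m − 5 log₁₀(d/10 pc) = 2.93 − 5 log₁₀(610/10)
  = 2.93 − 5 × 1.785 = 2.93 − 8.93 = -6.00.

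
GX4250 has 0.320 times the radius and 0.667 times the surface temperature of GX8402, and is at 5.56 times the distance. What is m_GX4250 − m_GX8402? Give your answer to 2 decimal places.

7.96

L_GX4250/L_GX8402 = (0.320)²(0.667)⁴ = 0.02027.
F_GX4250/F_GX8402 = (L_GX4250/L_GX8402)/(d_GX4250/d_GX8402)² = 0.02027/30.91 = 6.556×10^-4.
m_GX4250 − m_GX8402 = −2.5 log₁₀(6.556×10^-4) = 7.96.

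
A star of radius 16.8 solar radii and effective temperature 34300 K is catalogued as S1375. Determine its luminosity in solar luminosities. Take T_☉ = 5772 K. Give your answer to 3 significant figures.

L/L_☉ = (R/R_☉)² (T/T_☉)⁴ = (16.8)² × (34300/5772)⁴
       = 282.2 × (5.942)⁴ = 282.2 × 1247 = 3.520×10^5.

3.52×10^5 solar luminosities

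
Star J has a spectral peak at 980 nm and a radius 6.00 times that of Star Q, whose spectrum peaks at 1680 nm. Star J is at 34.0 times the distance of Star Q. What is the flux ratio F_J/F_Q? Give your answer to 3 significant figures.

0.269

Wien's law: T_J/T_Q = λ_Q/λ_J = 1680/980 = 1.714.
L_J/L_Q = (R_J/R_Q)²(T_J/T_Q)⁴ = (6.00)²(1.714)⁴ = 310.9.
F_J/F_Q = (L_J/L_Q)/(d_J/d_Q)² = 310.9/(34.0)² = 0.2690.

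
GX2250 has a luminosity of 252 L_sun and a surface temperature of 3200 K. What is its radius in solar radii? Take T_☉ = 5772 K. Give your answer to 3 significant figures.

51.6 solar radii

R/R_☉ = √(L/L_☉) / (T/T_☉)² = √(252) / (0.5544)²
       = 15.87 / 0.3074 = 51.65.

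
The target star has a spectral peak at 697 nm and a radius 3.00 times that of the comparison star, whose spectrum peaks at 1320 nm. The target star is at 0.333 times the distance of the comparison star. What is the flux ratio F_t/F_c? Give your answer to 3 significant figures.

1.04×10^3

Wien's law: T_t/T_c = λ_c/λ_t = 1320/697 = 1.894.
L_t/L_c = (R_t/R_c)²(T_t/T_c)⁴ = (3.00)²(1.894)⁴ = 115.8.
F_t/F_c = (L_t/L_c)/(d_t/d_c)² = 115.8/(0.333)² = 1044.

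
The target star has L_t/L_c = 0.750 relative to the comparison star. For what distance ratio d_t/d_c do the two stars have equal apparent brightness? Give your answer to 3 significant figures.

Equal flux requires L_t/d_t² = L_c/d_c², so d_t/d_c = √(L_t/L_c)
= √(0.750) = 0.8660.

0.866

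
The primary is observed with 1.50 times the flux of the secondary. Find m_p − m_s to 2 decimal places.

m_p − m_s = −2.5 log₁₀(F_p/F_s) = −2.5 log₁₀(1.50) = −2.5 × (0.176) = -0.440.

-0.44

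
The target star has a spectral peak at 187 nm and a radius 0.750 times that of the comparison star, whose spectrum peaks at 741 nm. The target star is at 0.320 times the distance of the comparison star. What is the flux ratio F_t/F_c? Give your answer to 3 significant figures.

1.35×10^3

Wien's law: T_t/T_c = λ_c/λ_t = 741/187 = 3.963.
L_t/L_c = (R_t/R_c)²(T_t/T_c)⁴ = (0.750)²(3.963)⁴ = 138.7.
F_t/F_c = (L_t/L_c)/(d_t/d_c)² = 138.7/(0.320)² = 1354.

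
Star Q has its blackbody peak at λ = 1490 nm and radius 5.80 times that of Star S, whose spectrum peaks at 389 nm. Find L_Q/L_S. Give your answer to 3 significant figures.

0.156

Wien's law gives T ∝ 1/λ_max, so T_Q/T_S = λ_S/λ_Q = 389/1490 = 0.2611.
Then L ∝ R²T⁴ gives L_Q/L_S = (5.80)² × (0.2611)⁴ = 33.64 × 0.004646 = 0.1563.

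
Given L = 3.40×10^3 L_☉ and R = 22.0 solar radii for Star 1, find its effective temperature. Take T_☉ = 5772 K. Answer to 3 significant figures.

T/T_☉ = (L/L_☉)^(1/4) / (R/R_☉)^(1/2)
T = 5772 × (3.40×10^3)^(1/4) / √(22.0) = 5772 × 7.636 / 4.690 = 9397 K.

9.40×10^3 K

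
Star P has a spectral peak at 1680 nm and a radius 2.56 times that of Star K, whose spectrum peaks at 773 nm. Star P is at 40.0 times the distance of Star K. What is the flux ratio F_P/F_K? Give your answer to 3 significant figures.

1.84×10^-4

Wien's law: T_P/T_K = λ_K/λ_P = 773/1680 = 0.4601.
L_P/L_K = (R_P/R_K)²(T_P/T_K)⁴ = (2.56)²(0.4601)⁴ = 0.2937.
F_P/F_K = (L_P/L_K)/(d_P/d_K)² = 0.2937/(40.0)² = 1.836×10^-4.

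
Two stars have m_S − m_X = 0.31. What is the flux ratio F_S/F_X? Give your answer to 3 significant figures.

0.752

F_S/F_X = 10^(−(m_S − m_X)/2.5) = 10^(-0.31/2.5) = 10^-0.124 = 0.7516.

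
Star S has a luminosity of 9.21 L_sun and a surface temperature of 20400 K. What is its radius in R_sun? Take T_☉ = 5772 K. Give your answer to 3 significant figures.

0.243 R_sun

R/R_☉ = √(L/L_☉) / (T/T_☉)² = √(9.21) / (3.534)²
       = 3.035 / 12.49 = 0.2430.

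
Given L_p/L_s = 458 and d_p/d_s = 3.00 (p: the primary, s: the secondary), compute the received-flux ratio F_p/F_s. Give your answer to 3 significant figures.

F = L/(4πd²), so F_p/F_s = (L_p/L_s) / (d_p/d_s)²
= 458 / (3.00)² = 458 / 9.000 = 50.89.

50.9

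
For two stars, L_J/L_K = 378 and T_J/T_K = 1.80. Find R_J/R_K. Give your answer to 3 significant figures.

6.00

L ∝ R²T⁴ gives R ∝ √L / T², so
R_J/R_K = √(378) / (1.80)² = 19.44 / 3.240 = 6.001.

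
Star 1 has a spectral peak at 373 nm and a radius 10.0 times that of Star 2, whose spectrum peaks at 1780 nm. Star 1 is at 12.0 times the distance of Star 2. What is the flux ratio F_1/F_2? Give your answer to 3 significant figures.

Wien's law: T_1/T_2 = λ_2/λ_1 = 1780/373 = 4.772.
L_1/L_2 = (R_1/R_2)²(T_1/T_2)⁴ = (10.0)²(4.772)⁴ = 5.186×10^4.
F_1/F_2 = (L_1/L_2)/(d_1/d_2)² = 5.186×10^4/(12.0)² = 360.1.

360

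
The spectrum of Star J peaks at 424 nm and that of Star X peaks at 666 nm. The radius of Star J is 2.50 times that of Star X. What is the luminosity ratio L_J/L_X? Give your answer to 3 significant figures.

38.0

Wien's law gives T ∝ 1/λ_max, so T_J/T_X = λ_X/λ_J = 666/424 = 1.571.
Then L ∝ R²T⁴ gives L_J/L_X = (2.50)² × (1.571)⁴ = 6.250 × 6.087 = 38.05.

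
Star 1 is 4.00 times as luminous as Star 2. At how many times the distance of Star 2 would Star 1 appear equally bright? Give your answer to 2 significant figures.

2.0

Equal flux requires L_1/d_1² = L_2/d_2², so d_1/d_2 = √(L_1/L_2)
= √(4.00) = 2.000.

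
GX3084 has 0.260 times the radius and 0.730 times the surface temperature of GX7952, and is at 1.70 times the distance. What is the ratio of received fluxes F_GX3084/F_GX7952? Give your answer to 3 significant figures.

L_GX3084/L_GX7952 = (R_GX3084/R_GX7952)²(T_GX3084/T_GX7952)⁴ = (0.260)² × (0.730)⁴ = 0.01920.
F_GX3084/F_GX7952 = (L_GX3084/L_GX7952)/(d_GX3084/d_GX7952)² = 0.01920 / (1.70)² = 0.006643.

0.00664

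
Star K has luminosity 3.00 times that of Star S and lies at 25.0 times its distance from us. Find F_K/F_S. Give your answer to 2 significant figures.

F = L/(4πd²), so F_K/F_S = (L_K/L_S) / (d_K/d_S)²
= 3.00 / (25.0)² = 3.00 / 625.0 = 0.004800.

0.0048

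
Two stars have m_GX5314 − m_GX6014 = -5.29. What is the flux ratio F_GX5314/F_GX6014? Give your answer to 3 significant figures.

F_GX5314/F_GX6014 = 10^(−(m_GX5314 − m_GX6014)/2.5) = 10^(5.29/2.5) = 10^2.116 = 130.6.

131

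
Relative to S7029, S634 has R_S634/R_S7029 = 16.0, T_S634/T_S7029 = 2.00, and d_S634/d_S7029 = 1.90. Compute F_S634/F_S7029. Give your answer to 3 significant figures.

1.13×10^3

L_S634/L_S7029 = (R_S634/R_S7029)²(T_S634/T_S7029)⁴ = (16.0)² × (2.00)⁴ = 4096.
F_S634/F_S7029 = (L_S634/L_S7029)/(d_S634/d_S7029)² = 4096 / (1.90)² = 1135.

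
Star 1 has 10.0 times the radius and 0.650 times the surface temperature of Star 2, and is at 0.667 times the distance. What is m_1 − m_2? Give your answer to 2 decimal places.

L_1/L_2 = (10.0)²(0.650)⁴ = 17.85.
F_1/F_2 = (L_1/L_2)/(d_1/d_2)² = 17.85/0.4449 = 40.12.
m_1 − m_2 = −2.5 log₁₀(40.12) = -4.01.

-4.01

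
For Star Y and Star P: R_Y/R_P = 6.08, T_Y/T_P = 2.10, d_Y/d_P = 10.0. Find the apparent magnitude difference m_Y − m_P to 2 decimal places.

L_Y/L_P = (6.08)²(2.10)⁴ = 718.9.
F_Y/F_P = (L_Y/L_P)/(d_Y/d_P)² = 718.9/100.0 = 7.189.
m_Y − m_P = −2.5 log₁₀(7.189) = -2.14.

-2.14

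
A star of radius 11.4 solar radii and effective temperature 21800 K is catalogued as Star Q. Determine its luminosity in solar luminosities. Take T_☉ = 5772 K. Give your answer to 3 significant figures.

2.64×10^4 solar luminosities

L/L_☉ = (R/R_☉)² (T/T_☉)⁴ = (11.4)² × (21800/5772)⁴
       = 130.0 × (3.777)⁴ = 130.0 × 203.5 = 2.644×10^4.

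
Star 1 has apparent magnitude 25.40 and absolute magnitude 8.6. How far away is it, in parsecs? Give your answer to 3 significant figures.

2.29×10^4 pc

m − M = 5 log₁₀(d/10 pc)
25.40 − (8.6) = 16.80 = 5 log₁₀(d/10)
d = 10 × 10^(16.80/5) = 10 × 10^3.360 = 2.291×10^4 pc.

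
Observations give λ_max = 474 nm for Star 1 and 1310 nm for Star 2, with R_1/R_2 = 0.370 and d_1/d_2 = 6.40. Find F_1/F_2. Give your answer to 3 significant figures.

Wien's law: T_1/T_2 = λ_2/λ_1 = 1310/474 = 2.764.
L_1/L_2 = (R_1/R_2)²(T_1/T_2)⁴ = (0.370)²(2.764)⁴ = 7.987.
F_1/F_2 = (L_1/L_2)/(d_1/d_2)² = 7.987/(6.40)² = 0.1950.

0.195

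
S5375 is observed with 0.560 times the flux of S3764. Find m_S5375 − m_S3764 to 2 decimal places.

m_S5375 − m_S3764 = −2.5 log₁₀(F_S5375/F_S3764) = −2.5 log₁₀(0.560) = −2.5 × (-0.252) = 0.630.

0.63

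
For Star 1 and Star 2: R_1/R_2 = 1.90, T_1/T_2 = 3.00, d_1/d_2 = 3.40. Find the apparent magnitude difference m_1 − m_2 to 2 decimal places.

-3.51

L_1/L_2 = (1.90)²(3.00)⁴ = 292.4.
F_1/F_2 = (L_1/L_2)/(d_1/d_2)² = 292.4/11.56 = 25.29.
m_1 − m_2 = −2.5 log₁₀(25.29) = -3.51.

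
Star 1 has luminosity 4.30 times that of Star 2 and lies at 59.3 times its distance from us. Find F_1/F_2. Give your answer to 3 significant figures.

0.00122

F = L/(4πd²), so F_1/F_2 = (L_1/L_2) / (d_1/d_2)²
= 4.30 / (59.3)² = 4.30 / 3516 = 0.001223.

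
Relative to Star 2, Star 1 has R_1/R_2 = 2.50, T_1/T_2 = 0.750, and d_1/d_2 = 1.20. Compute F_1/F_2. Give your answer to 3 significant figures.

L_1/L_2 = (R_1/R_2)²(T_1/T_2)⁴ = (2.50)² × (0.750)⁴ = 1.978.
F_1/F_2 = (L_1/L_2)/(d_1/d_2)² = 1.978 / (1.20)² = 1.373.

1.37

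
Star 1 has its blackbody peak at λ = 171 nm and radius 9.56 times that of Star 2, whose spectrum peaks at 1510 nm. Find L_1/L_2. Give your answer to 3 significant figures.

Wien's law gives T ∝ 1/λ_max, so T_1/T_2 = λ_2/λ_1 = 1510/171 = 8.830.
Then L ∝ R²T⁴ gives L_1/L_2 = (9.56)² × (8.830)⁴ = 91.39 × 6080 = 5.557×10^5.

5.56×10^5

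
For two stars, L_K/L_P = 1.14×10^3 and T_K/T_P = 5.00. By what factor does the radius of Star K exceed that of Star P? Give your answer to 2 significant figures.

L ∝ R²T⁴ gives R ∝ √L / T², so
R_K/R_P = √(1.14×10^3) / (5.00)² = 33.76 / 25.00 = 1.351.

1.4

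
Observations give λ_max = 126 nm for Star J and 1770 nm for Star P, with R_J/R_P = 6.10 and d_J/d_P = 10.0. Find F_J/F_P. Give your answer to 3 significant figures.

1.45×10^4

Wien's law: T_J/T_P = λ_P/λ_J = 1770/126 = 14.05.
L_J/L_P = (R_J/R_P)²(T_J/T_P)⁴ = (6.10)²(14.05)⁴ = 1.449×10^6.
F_J/F_P = (L_J/L_P)/(d_J/d_P)² = 1.449×10^6/(10.0)² = 1.449×10^4.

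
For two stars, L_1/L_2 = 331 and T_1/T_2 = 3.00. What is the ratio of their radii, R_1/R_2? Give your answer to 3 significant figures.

L ∝ R²T⁴ gives R ∝ √L / T², so
R_1/R_2 = √(331) / (3.00)² = 18.19 / 9.000 = 2.021.

2.02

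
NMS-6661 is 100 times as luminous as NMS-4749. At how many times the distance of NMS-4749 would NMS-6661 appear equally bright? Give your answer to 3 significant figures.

Equal flux requires L_NMS-6661/d_NMS-6661² = L_NMS-4749/d_NMS-4749², so d_NMS-6661/d_NMS-4749 = √(L_NMS-6661/L_NMS-4749)
= √(100) = 10.00.

10.0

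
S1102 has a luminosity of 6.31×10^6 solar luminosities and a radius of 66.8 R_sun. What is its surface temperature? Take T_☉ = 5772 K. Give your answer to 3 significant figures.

T/T_☉ = (L/L_☉)^(1/4) / (R/R_☉)^(1/2)
T = 5772 × (6.31×10^6)^(1/4) / √(66.8) = 5772 × 50.12 / 8.173 = 3.540×10^4 K.

3.54×10^4 K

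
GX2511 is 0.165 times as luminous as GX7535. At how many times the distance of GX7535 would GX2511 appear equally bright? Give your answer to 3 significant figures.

Equal flux requires L_GX2511/d_GX2511² = L_GX7535/d_GX7535², so d_GX2511/d_GX7535 = √(L_GX2511/L_GX7535)
= √(0.165) = 0.4062.

0.406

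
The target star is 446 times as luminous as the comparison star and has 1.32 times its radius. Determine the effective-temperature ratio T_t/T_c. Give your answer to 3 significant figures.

L ∝ R²T⁴ gives T ∝ (L/R²)^(1/4), so
T_t/T_c = (446 / 1.32²)^(1/4) = (256.0)^(1/4) = 4.000.

4.00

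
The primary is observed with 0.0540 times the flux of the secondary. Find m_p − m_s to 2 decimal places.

m_p − m_s = −2.5 log₁₀(F_p/F_s) = −2.5 log₁₀(0.0540) = −2.5 × (-1.268) = 3.169.

3.17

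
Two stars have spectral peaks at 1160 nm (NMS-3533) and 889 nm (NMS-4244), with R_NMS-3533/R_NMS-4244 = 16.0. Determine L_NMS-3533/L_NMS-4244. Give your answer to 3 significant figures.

88.3

Wien's law gives T ∝ 1/λ_max, so T_NMS-3533/T_NMS-4244 = λ_NMS-4244/λ_NMS-3533 = 889/1160 = 0.7664.
Then L ∝ R²T⁴ gives L_NMS-3533/L_NMS-4244 = (16.0)² × (0.7664)⁴ = 256.0 × 0.3450 = 88.31.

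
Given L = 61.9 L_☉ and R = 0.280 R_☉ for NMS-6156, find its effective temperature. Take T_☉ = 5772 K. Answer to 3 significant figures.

3.06×10^4 K

T/T_☉ = (L/L_☉)^(1/4) / (R/R_☉)^(1/2)
T = 5772 × (61.9)^(1/4) / √(0.280) = 5772 × 2.805 / 0.5292 = 3.060×10^4 K.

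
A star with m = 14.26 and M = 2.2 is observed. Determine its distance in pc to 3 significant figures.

m − M = 5 log₁₀(d/10 pc)
14.26 − (2.2) = 12.06 = 5 log₁₀(d/10)
d = 10 × 10^(12.06/5) = 10 × 10^2.412 = 2582 pc.

2.58×10^3 pc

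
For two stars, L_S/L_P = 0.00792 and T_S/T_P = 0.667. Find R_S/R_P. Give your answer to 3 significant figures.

0.200

L ∝ R²T⁴ gives R ∝ √L / T², so
R_S/R_P = √(0.00792) / (0.667)² = 0.08899 / 0.4449 = 0.2000.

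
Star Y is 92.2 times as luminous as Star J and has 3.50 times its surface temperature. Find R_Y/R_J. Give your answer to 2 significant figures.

0.78

L ∝ R²T⁴ gives R ∝ √L / T², so
R_Y/R_J = √(92.2) / (3.50)² = 9.602 / 12.25 = 0.7838.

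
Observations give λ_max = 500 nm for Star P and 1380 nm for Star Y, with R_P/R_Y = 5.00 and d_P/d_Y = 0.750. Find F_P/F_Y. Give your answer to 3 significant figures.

Wien's law: T_P/T_Y = λ_Y/λ_P = 1380/500 = 2.760.
L_P/L_Y = (R_P/R_Y)²(T_P/T_Y)⁴ = (5.00)²(2.760)⁴ = 1451.
F_P/F_Y = (L_P/L_Y)/(d_P/d_Y)² = 1451/(0.750)² = 2579.

2.58×10^3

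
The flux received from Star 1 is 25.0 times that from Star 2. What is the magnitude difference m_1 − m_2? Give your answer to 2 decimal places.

-3.49

m_1 − m_2 = −2.5 log₁₀(F_1/F_2) = −2.5 log₁₀(25.0) = −2.5 × (1.398) = -3.495.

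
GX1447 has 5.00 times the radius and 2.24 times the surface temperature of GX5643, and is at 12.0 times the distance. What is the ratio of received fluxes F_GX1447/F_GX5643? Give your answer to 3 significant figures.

4.37

L_GX1447/L_GX5643 = (R_GX1447/R_GX5643)²(T_GX1447/T_GX5643)⁴ = (5.00)² × (2.24)⁴ = 629.4.
F_GX1447/F_GX5643 = (L_GX1447/L_GX5643)/(d_GX1447/d_GX5643)² = 629.4 / (12.0)² = 4.371.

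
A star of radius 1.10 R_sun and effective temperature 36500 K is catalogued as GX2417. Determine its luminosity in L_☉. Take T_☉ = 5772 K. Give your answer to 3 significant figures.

1.93×10^3 L_☉

L/L_☉ = (R/R_☉)² (T/T_☉)⁴ = (1.10)² × (36500/5772)⁴
       = 1.210 × (6.324)⁴ = 1.210 × 1599 = 1935.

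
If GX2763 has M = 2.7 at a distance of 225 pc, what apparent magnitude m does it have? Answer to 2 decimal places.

9.46

m = M + 5 log₁₀(d/10 pc) = 2.7 + 5 log₁₀(225/10)
  = 2.7 + 5 × 1.352 = 2.7 + 6.76 = 9.46.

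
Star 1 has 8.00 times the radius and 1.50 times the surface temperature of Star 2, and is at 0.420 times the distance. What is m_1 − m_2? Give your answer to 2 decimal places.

-8.16

L_1/L_2 = (8.00)²(1.50)⁴ = 324.0.
F_1/F_2 = (L_1/L_2)/(d_1/d_2)² = 324.0/0.1764 = 1837.
m_1 − m_2 = −2.5 log₁₀(1837) = -8.16.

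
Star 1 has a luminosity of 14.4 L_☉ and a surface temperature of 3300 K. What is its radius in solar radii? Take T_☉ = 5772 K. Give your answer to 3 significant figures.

11.6 solar radii

R/R_☉ = √(L/L_☉) / (T/T_☉)² = √(14.4) / (0.5717)²
       = 3.795 / 0.3269 = 11.61.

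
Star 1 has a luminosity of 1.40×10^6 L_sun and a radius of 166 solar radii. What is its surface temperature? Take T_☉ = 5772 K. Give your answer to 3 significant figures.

T/T_☉ = (L/L_☉)^(1/4) / (R/R_☉)^(1/2)
T = 5772 × (1.40×10^6)^(1/4) / √(166) = 5772 × 34.40 / 12.88 = 1.541×10^4 K.

1.54×10^4 K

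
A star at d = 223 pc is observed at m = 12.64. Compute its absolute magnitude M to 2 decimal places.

5.90

M = m − 5 log₁₀(d/10 pc) = 12.64 − 5 log₁₀(223/10)
  = 12.64 − 5 × 1.348 = 12.64 − 6.74 = 5.90.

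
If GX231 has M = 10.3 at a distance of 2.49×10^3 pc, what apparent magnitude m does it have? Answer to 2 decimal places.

22.28

m = M + 5 log₁₀(d/10 pc) = 10.3 + 5 log₁₀(2.49×10^3/10)
  = 10.3 + 5 × 2.396 = 10.3 + 11.98 = 22.28.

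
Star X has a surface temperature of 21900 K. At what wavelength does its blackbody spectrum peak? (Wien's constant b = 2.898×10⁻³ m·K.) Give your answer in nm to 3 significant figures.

λ_max = b/T = 2.898×10⁻³ / 21900 = 1.32×10^-7 m = 132.3 nm.

132 nm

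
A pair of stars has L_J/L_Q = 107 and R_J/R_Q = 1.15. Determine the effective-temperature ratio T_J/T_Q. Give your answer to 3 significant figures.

L ∝ R²T⁴ gives T ∝ (L/R²)^(1/4), so
T_J/T_Q = (107 / 1.15²)^(1/4) = (80.91)^(1/4) = 2.999.

3.00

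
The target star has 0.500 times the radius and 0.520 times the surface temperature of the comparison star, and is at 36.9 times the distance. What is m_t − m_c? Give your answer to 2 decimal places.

12.18

L_t/L_c = (0.500)²(0.520)⁴ = 0.01828.
F_t/F_c = (L_t/L_c)/(d_t/d_c)² = 0.01828/1362 = 1.342×10^-5.
m_t − m_c = −2.5 log₁₀(1.342×10^-5) = 12.18.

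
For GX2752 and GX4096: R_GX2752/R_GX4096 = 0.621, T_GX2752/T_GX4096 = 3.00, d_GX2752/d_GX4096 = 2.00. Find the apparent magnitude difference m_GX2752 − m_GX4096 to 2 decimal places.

L_GX2752/L_GX4096 = (0.621)²(3.00)⁴ = 31.24.
F_GX2752/F_GX4096 = (L_GX2752/L_GX4096)/(d_GX2752/d_GX4096)² = 31.24/4.000 = 7.809.
m_GX2752 − m_GX4096 = −2.5 log₁₀(7.809) = -2.23.

-2.23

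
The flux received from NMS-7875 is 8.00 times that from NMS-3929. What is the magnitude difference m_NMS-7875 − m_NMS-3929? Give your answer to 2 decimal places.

m_NMS-7875 − m_NMS-3929 = −2.5 log₁₀(F_NMS-7875/F_NMS-3929) = −2.5 log₁₀(8.00) = −2.5 × (0.903) = -2.258.

-2.26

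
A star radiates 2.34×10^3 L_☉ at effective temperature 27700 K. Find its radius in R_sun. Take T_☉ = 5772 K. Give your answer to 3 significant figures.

2.10 R_sun

R/R_☉ = √(L/L_☉) / (T/T_☉)² = √(2.34×10^3) / (4.799)²
       = 48.37 / 23.03 = 2.100.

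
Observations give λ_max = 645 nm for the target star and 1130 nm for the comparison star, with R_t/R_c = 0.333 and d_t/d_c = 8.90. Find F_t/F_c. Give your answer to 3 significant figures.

Wien's law: T_t/T_c = λ_c/λ_t = 1130/645 = 1.752.
L_t/L_c = (R_t/R_c)²(T_t/T_c)⁴ = (0.333)²(1.752)⁴ = 1.045.
F_t/F_c = (L_t/L_c)/(d_t/d_c)² = 1.045/(8.90)² = 0.01319.

0.0132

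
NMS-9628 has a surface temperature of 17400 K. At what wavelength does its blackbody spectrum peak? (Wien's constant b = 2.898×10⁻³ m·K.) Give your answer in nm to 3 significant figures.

167 nm

λ_max = b/T = 2.898×10⁻³ / 17400 = 1.67×10^-7 m = 166.6 nm.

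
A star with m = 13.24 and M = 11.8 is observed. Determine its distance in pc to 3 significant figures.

19.4 pc

m − M = 5 log₁₀(d/10 pc)
13.24 − (11.8) = 1.44 = 5 log₁₀(d/10)
d = 10 × 10^(1.44/5) = 10 × 10^0.288 = 19.41 pc.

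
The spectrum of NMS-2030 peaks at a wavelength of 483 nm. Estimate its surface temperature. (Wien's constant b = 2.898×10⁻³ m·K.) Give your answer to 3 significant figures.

T = b/λ_max = 2.898×10⁻³ / (483×10⁻⁹) = 6000 K.

6.00×10^3 K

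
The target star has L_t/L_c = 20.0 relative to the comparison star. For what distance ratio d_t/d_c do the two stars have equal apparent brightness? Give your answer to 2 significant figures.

4.5

Equal flux requires L_t/d_t² = L_c/d_c², so d_t/d_c = √(L_t/L_c)
= √(20.0) = 4.472.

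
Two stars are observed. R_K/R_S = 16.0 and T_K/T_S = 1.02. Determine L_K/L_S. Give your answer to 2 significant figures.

2.8×10^2

From the Stefan–Boltzmann law, L ∝ R²T⁴, so
L_K/L_S = (R_K/R_S)² (T_K/T_S)⁴ = (16.0)² × (1.02)⁴ = 256.0 × 1.082 = 277.1.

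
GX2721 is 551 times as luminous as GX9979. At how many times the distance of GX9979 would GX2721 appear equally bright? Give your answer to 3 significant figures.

23.5

Equal flux requires L_GX2721/d_GX2721² = L_GX9979/d_GX9979², so d_GX2721/d_GX9979 = √(L_GX2721/L_GX9979)
= √(551) = 23.47.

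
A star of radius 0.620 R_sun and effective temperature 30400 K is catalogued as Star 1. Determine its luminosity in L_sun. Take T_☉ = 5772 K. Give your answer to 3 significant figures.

296 L_sun

L/L_☉ = (R/R_☉)² (T/T_☉)⁴ = (0.620)² × (30400/5772)⁴
       = 0.3844 × (5.267)⁴ = 0.3844 × 769.5 = 295.8.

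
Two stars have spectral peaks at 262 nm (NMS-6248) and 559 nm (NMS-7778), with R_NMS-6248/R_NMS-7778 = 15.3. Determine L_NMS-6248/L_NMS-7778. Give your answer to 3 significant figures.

Wien's law gives T ∝ 1/λ_max, so T_NMS-6248/T_NMS-7778 = λ_NMS-7778/λ_NMS-6248 = 559/262 = 2.134.
Then L ∝ R²T⁴ gives L_NMS-6248/L_NMS-7778 = (15.3)² × (2.134)⁴ = 234.1 × 20.72 = 4851.

4.85×10^3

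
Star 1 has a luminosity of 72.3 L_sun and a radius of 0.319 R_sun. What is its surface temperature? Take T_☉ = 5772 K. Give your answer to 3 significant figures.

2.98×10^4 K

T/T_☉ = (L/L_☉)^(1/4) / (R/R_☉)^(1/2)
T = 5772 × (72.3)^(1/4) / √(0.319) = 5772 × 2.916 / 0.5648 = 2.980×10^4 K.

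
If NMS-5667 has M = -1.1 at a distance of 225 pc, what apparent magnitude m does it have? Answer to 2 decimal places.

m = M + 5 log₁₀(d/10 pc) = -1.1 + 5 log₁₀(225/10)
  = -1.1 + 5 × 1.352 = -1.1 + 6.76 = 5.66.

5.66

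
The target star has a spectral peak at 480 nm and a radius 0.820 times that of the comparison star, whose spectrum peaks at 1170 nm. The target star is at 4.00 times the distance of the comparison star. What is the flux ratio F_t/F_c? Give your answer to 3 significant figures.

Wien's law: T_t/T_c = λ_c/λ_t = 1170/480 = 2.438.
L_t/L_c = (R_t/R_c)²(T_t/T_c)⁴ = (0.820)²(2.438)⁴ = 23.74.
F_t/F_c = (L_t/L_c)/(d_t/d_c)² = 23.74/(4.00)² = 1.483.

1.48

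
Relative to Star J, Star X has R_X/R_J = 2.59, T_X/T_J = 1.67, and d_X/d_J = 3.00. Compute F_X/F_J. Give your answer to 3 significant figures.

5.80

L_X/L_J = (R_X/R_J)²(T_X/T_J)⁴ = (2.59)² × (1.67)⁴ = 52.18.
F_X/F_J = (L_X/L_J)/(d_X/d_J)² = 52.18 / (3.00)² = 5.797.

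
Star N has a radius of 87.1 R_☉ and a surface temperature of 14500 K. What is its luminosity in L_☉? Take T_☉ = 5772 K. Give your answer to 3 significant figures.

L/L_☉ = (R/R_☉)² (T/T_☉)⁴ = (87.1)² × (14500/5772)⁴
       = 7586 × (2.512)⁴ = 7586 × 39.83 = 3.021×10^5.

3.02×10^5 L_☉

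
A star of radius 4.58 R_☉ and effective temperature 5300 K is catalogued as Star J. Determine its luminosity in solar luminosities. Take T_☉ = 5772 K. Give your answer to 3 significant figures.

14.9 solar luminosities

L/L_☉ = (R/R_☉)² (T/T_☉)⁴ = (4.58)² × (5300/5772)⁴
       = 20.98 × (0.9182)⁴ = 20.98 × 0.7109 = 14.91.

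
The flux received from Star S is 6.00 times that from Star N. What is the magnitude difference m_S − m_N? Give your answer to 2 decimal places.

m_S − m_N = −2.5 log₁₀(F_S/F_N) = −2.5 log₁₀(6.00) = −2.5 × (0.778) = -1.945.

-1.95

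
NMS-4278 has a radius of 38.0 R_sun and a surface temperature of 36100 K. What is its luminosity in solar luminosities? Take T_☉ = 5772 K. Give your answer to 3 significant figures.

L/L_☉ = (R/R_☉)² (T/T_☉)⁴ = (38.0)² × (36100/5772)⁴
       = 1444 × (6.254)⁴ = 1444 × 1530 = 2.209×10^6.

2.21×10^6 solar luminosities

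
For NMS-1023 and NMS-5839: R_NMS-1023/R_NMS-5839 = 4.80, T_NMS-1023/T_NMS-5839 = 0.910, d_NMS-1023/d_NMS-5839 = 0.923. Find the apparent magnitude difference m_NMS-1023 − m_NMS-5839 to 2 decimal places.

L_NMS-1023/L_NMS-5839 = (4.80)²(0.910)⁴ = 15.80.
F_NMS-1023/F_NMS-5839 = (L_NMS-1023/L_NMS-5839)/(d_NMS-1023/d_NMS-5839)² = 15.80/0.8519 = 18.55.
m_NMS-1023 − m_NMS-5839 = −2.5 log₁₀(18.55) = -3.17.

-3.17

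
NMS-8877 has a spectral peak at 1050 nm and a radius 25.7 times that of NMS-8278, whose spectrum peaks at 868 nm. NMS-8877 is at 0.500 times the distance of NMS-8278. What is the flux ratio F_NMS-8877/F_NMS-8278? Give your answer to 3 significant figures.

1.23×10^3

Wien's law: T_NMS-8877/T_NMS-8278 = λ_NMS-8278/λ_NMS-8877 = 868/1050 = 0.8267.
L_NMS-8877/L_NMS-8278 = (R_NMS-8877/R_NMS-8278)²(T_NMS-8877/T_NMS-8278)⁴ = (25.7)²(0.8267)⁴ = 308.5.
F_NMS-8877/F_NMS-8278 = (L_NMS-8877/L_NMS-8278)/(d_NMS-8877/d_NMS-8278)² = 308.5/(0.500)² = 1234.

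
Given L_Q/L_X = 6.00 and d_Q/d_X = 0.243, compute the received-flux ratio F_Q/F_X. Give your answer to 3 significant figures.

F = L/(4πd²), so F_Q/F_X = (L_Q/L_X) / (d_Q/d_X)²
= 6.00 / (0.243)² = 6.00 / 0.05905 = 101.6.

102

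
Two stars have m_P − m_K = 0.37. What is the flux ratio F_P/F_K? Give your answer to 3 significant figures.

0.711

F_P/F_K = 10^(−(m_P − m_K)/2.5) = 10^(-0.37/2.5) = 10^-0.148 = 0.7112.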